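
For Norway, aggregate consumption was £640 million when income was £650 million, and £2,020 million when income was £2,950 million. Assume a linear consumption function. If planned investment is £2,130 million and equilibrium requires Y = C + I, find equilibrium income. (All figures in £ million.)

Y = 5950

MPC = (2020 − 640)/(2950 − 650) = 1380/2300 = 0.6
a = 640 − 0.6(650) = 250
Equilibrium: Y = 250 + 0.6Y + 2130
0.4Y = 2380, so Y = 2380/0.4 = 5950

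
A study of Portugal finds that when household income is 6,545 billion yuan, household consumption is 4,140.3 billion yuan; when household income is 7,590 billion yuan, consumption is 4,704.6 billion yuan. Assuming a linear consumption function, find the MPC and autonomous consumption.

MPC = 0.54; a = 606

MPC = ΔC/ΔY = (4704.6 − 4140.3)/(7590 − 6545) = 564.3/1045 = 0.54
a = C − MPC·Y = 4140.3 − 0.54(6545) = 4140.3 − 3534.3 = 606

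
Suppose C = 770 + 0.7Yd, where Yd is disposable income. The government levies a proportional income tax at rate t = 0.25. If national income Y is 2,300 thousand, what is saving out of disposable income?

S = -252.5

Yd = (1 − 0.25)(2300) = 0.75(2300) = 1725
C = 770 + 0.7(1725) = 770 + 1207.5 = 1977.5
S = Yd − C = 1725 − 1977.5 = -252.5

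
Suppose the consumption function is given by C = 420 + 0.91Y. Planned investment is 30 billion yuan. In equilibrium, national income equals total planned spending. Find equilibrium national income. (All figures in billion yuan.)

Y = C + I = 420 + 0.91Y + 30
Y − 0.91Y = 450
0.09Y = 450, so Y = 450/0.09 = 5000

Y = 5000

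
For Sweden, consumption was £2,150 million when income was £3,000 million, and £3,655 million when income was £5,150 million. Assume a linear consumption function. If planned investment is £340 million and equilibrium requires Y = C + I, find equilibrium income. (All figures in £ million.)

Y = 1300

MPC = (3655 − 2150)/(5150 − 3000) = 1505/2150 = 0.7
a = 2150 − 0.7(3000) = 50
Equilibrium: Y = 50 + 0.7Y + 340
0.3Y = 390, so Y = 390/0.3 = 1300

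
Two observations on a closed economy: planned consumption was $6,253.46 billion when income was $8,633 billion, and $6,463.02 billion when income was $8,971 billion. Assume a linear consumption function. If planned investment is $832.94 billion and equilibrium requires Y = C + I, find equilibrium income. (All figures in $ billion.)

MPC = (6463.02 − 6253.46)/(8971 − 8633) = 209.56/338 = 0.62
a = 6253.46 − 0.62(8633) = 901
Equilibrium: Y = 901 + 0.62Y + 832.94
0.38Y = 1733.94, so Y = 1733.94/0.38 = 4563

Y = 4563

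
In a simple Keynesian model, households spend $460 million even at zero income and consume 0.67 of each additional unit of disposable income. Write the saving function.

S = -460 + 0.33Y

S = Y − C = Y − (460 + 0.67Y) = -460 + (1 − 0.67)Y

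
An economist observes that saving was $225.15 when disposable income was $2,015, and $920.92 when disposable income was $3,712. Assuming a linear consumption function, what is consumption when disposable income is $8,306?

C = 5501.54

MPS = ΔS/ΔY = (920.92 − 225.15)/(3712 − 2015) = 695.77/1697 = 0.41
MPC = 1 − MPS = 0.59
Autonomous saving = 225.15 − 0.41(2015) = -601, so a = 601
C = 601 + 0.59(8306) = 601 + 4900.54 = 5501.54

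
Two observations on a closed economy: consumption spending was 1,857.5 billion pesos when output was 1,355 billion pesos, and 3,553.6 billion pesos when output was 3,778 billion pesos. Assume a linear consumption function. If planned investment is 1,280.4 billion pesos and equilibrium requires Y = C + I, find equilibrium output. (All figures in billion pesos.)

MPC = (3553.6 − 1857.5)/(3778 − 1355) = 1696.1/2423 = 0.7
a = 1857.5 − 0.7(1355) = 909
Equilibrium: Y = 909 + 0.7Y + 1280.4
0.3Y = 2189.4, so Y = 2189.4/0.3 = 7298

Y = 7298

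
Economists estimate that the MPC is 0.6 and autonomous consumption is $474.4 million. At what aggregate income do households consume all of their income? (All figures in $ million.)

Y = 1186

At break-even, C = Y: 474.4 + 0.6Y = Y
0.4Y = 474.4, so Y = 474.4/0.4 = 1186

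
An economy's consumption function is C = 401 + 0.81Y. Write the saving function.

S = -401 + 0.19Y

S = Y − C = Y − (401 + 0.81Y) = -401 + (1 − 0.81)Y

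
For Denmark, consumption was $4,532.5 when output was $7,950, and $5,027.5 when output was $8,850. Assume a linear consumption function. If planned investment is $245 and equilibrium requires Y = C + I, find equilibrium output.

MPC = (5027.5 − 4532.5)/(8850 − 7950) = 495/900 = 0.55
a = 4532.5 − 0.55(7950) = 160
Equilibrium: Y = 160 + 0.55Y + 245
0.45Y = 405, so Y = 405/0.45 = 900

Y = 900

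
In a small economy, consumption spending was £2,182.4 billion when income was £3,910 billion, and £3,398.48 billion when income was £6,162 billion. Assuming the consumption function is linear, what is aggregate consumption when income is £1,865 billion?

C = 1078.1

MPC = (3398.48 − 2182.4)/(6162 − 3910) = 1216.08/2252 = 0.54
a = 2182.4 − 0.54(3910) = 2182.4 − 2111.4 = 71
C = 71 + 0.54(1865) = 71 + 1007.1 = 1078.1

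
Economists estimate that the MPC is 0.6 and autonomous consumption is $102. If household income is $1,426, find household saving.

S = 468.4

C = 102 + 0.6(1426) = 102 + 855.6 = 957.6
S = Y − C = 1426 − 957.6 = 468.4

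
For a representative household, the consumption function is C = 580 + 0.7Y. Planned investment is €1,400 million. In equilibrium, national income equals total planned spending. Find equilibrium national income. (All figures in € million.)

Y = 6600

Y = C + I = 580 + 0.7Y + 1400
Y − 0.7Y = 1980
0.3Y = 1980, so Y = 1980/0.3 = 6600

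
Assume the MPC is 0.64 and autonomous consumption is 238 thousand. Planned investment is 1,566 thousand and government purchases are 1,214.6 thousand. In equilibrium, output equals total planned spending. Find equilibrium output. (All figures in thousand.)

Y = 8385

Y = C + I + G = 238 + 0.64Y + 1566 + 1214.6
Y − 0.64Y = 3018.6
0.36Y = 3018.6, so Y = 3018.6/0.36 = 8385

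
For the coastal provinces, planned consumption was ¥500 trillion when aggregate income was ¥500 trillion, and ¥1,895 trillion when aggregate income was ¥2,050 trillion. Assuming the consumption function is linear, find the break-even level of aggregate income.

Y = 500

MPC = (1895 − 500)/(2050 − 500) = 1395/1550 = 0.9
a = 500 − 0.9(500) = 500 − 450 = 50
Break-even: Y = a/(1−MPC) = 50/0.1 = 500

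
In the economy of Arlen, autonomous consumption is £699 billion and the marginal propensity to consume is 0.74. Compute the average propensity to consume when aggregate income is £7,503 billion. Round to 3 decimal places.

C = 699 + 0.74(7503) = 6251.22
APC = C/Y = 6251.22/7503 = 0.833

APC = 0.833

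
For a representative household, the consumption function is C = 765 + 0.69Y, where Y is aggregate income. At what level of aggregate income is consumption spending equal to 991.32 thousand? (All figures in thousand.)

Y = 328

765 + 0.69Y = 991.32
0.69Y = 226.32, so Y = 226.32/0.69 = 328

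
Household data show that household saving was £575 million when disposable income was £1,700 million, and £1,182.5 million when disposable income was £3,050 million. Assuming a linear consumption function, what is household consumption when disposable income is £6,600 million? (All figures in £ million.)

MPS = ΔS/ΔY = (1182.5 − 575)/(3050 − 1700) = 607.5/1350 = 0.45
MPC = 1 − MPS = 0.55
Autonomous saving = 575 − 0.45(1700) = -190, so a = 190
C = 190 + 0.55(6600) = 190 + 3630 = 3820

C = 3820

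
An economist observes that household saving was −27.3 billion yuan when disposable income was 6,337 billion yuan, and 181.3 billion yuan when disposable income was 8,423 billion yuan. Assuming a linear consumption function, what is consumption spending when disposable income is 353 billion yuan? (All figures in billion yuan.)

MPS = ΔS/ΔY = (181.3 − (-27.3))/(8423 − 6337) = 208.6/2086 = 0.1
MPC = 1 − MPS = 0.9
Autonomous saving = -27.3 − 0.1(6337) = -661, so a = 661
C = 661 + 0.9(353) = 661 + 317.7 = 978.7

C = 978.7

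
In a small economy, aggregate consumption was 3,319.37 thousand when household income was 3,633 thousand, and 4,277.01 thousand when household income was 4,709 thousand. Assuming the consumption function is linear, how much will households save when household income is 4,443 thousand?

S = 402.73

MPC = (4277.01 − 3319.37)/(4709 − 3633) = 957.64/1076 = 0.89
a = 3319.37 − 0.89(3633) = 3319.37 − 3233.37 = 86
C = 86 + 0.89(4443) = 4040.27
S = 4443 − 4040.27 = 402.73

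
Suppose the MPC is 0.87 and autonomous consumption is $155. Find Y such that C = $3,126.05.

Y = 3415

155 + 0.87Y = 3126.05
0.87Y = 2971.05, so Y = 2971.05/0.87 = 3415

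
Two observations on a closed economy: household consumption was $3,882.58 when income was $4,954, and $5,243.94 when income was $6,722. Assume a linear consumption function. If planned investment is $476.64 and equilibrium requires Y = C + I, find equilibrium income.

MPC = (5243.94 − 3882.58)/(6722 − 4954) = 1361.36/1768 = 0.77
a = 3882.58 − 0.77(4954) = 68
Equilibrium: Y = 68 + 0.77Y + 476.64
0.23Y = 544.64, so Y = 544.64/0.23 = 2368

Y = 2368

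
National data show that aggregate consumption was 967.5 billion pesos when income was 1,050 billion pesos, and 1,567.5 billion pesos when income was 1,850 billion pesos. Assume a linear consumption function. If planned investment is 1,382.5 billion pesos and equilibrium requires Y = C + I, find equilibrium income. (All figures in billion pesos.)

Y = 6250

MPC = (1567.5 − 967.5)/(1850 − 1050) = 600/800 = 0.75
a = 967.5 − 0.75(1050) = 180
Equilibrium: Y = 180 + 0.75Y + 1382.5
0.25Y = 1562.5, so Y = 1562.5/0.25 = 6250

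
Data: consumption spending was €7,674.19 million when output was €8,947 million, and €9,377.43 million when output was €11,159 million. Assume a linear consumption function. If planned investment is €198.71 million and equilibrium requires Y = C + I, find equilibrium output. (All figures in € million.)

MPC = (9377.43 − 7674.19)/(11159 − 8947) = 1703.24/2212 = 0.77
a = 7674.19 − 0.77(8947) = 785
Equilibrium: Y = 785 + 0.77Y + 198.71
0.23Y = 983.71, so Y = 983.71/0.23 = 4277

Y = 4277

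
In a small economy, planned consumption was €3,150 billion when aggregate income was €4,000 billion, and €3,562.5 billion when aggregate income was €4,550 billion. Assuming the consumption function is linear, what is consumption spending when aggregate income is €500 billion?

MPC = (3562.5 − 3150)/(4550 − 4000) = 412.5/550 = 0.75
a = 3150 − 0.75(4000) = 3150 − 3000 = 150
C = 150 + 0.75(500) = 150 + 375 = 525

C = 525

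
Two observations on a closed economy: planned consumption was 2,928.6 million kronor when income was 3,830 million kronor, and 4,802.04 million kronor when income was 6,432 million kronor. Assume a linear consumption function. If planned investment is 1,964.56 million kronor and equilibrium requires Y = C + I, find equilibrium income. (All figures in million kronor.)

Y = 7627

MPC = (4802.04 − 2928.6)/(6432 − 3830) = 1873.44/2602 = 0.72
a = 2928.6 − 0.72(3830) = 171
Equilibrium: Y = 171 + 0.72Y + 1964.56
0.28Y = 2135.56, so Y = 2135.56/0.28 = 7627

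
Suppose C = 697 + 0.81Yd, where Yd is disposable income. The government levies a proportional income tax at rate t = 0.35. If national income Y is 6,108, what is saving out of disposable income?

S = 57.338

Yd = (1 − 0.35)(6108) = 0.65(6108) = 3970.2
C = 697 + 0.81(3970.2) = 697 + 3215.862 = 3912.862
S = Yd − C = 3970.2 − 3912.862 = 57.338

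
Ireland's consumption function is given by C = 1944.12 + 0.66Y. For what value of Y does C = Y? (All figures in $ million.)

Y = 5718

At break-even, C = Y: 1944.12 + 0.66Y = Y
0.34Y = 1944.12, so Y = 1944.12/0.34 = 5718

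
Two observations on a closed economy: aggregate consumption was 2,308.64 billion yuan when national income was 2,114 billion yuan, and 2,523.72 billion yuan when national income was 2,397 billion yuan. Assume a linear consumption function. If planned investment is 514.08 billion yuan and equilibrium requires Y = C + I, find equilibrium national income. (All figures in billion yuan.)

Y = 5067

MPC = (2523.72 − 2308.64)/(2397 − 2114) = 215.08/283 = 0.76
a = 2308.64 − 0.76(2114) = 702
Equilibrium: Y = 702 + 0.76Y + 514.08
0.24Y = 1216.08, so Y = 1216.08/0.24 = 5067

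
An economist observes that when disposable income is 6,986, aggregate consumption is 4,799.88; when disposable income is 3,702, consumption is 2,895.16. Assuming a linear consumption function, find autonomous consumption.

MPC = ΔC/ΔY = (4799.88 − 2895.16)/(6986 − 3702) = 1904.72/3284 = 0.58
a = C − MPC·Y = 2895.16 − 0.58(3702) = 2895.16 − 2147.16 = 748

a = 748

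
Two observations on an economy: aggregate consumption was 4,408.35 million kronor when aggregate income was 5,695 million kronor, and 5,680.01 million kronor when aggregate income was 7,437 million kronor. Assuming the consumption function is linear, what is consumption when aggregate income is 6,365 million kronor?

MPC = (5680.01 − 4408.35)/(7437 − 5695) = 1271.66/1742 = 0.73
a = 4408.35 − 0.73(5695) = 4408.35 − 4157.35 = 251
C = 251 + 0.73(6365) = 251 + 4646.45 = 4897.45

C = 4897.45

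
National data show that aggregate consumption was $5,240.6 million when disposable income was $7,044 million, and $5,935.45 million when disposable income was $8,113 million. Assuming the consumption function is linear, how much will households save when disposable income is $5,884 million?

S = 1397.4

MPC = (5935.45 − 5240.6)/(8113 − 7044) = 694.85/1069 = 0.65
a = 5240.6 − 0.65(7044) = 5240.6 − 4578.6 = 662
C = 662 + 0.65(5884) = 4486.6
S = 5884 − 4486.6 = 1397.4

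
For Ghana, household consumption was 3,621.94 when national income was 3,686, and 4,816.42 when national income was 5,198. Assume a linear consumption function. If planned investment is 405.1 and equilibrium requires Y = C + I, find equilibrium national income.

Y = 5310

MPC = (4816.42 − 3621.94)/(5198 − 3686) = 1194.48/1512 = 0.79
a = 3621.94 − 0.79(3686) = 710
Equilibrium: Y = 710 + 0.79Y + 405.1
0.21Y = 1115.1, so Y = 1115.1/0.21 = 5310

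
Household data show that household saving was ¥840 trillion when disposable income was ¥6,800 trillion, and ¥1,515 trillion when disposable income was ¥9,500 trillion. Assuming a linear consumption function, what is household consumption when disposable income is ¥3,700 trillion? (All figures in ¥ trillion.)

C = 3635

MPS = ΔS/ΔY = (1515 − 840)/(9500 − 6800) = 675/2700 = 0.25
MPC = 1 − MPS = 0.75
Autonomous saving = 840 − 0.25(6800) = -860, so a = 860
C = 860 + 0.75(3700) = 860 + 2775 = 3635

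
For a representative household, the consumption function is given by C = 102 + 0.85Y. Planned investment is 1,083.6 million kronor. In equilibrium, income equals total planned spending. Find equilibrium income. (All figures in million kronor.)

Y = 7904

Y = C + I = 102 + 0.85Y + 1083.6
Y − 0.85Y = 1185.6
0.15Y = 1185.6, so Y = 1185.6/0.15 = 7904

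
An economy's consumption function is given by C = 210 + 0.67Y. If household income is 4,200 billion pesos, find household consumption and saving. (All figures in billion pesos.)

C = 210 + 0.67(4200) = 210 + 2814 = 3024
S = Y − C = 4200 − 3024 = 1176

C = 3024; S = 1176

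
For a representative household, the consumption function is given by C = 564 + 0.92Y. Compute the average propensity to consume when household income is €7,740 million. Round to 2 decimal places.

APC = 0.99

C = 564 + 0.92(7740) = 7684.8
APC = C/Y = 7684.8/7740 = 0.99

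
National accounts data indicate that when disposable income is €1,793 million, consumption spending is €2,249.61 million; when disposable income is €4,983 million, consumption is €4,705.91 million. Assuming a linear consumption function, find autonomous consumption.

a = 869

MPC = ΔC/ΔY = (4705.91 − 2249.61)/(4983 − 1793) = 2456.3/3190 = 0.77
a = C − MPC·Y = 2249.61 − 0.77(1793) = 2249.61 − 1380.61 = 869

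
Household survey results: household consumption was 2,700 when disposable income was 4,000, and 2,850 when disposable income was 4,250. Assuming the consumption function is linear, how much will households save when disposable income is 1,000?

S = 100

MPC = (2850 − 2700)/(4250 − 4000) = 150/250 = 0.6
a = 2700 − 0.6(4000) = 2700 − 2400 = 300
C = 300 + 0.6(1000) = 900
S = 1000 − 900 = 100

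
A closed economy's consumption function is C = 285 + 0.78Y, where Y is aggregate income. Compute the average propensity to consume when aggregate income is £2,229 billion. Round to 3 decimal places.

APC = 0.908

C = 285 + 0.78(2229) = 2023.62
APC = C/Y = 2023.62/2229 = 0.908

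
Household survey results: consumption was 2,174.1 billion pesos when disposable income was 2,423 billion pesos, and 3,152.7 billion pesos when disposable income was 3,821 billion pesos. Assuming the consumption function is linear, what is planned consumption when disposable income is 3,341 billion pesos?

C = 2816.7

MPC = (3152.7 − 2174.1)/(3821 − 2423) = 978.6/1398 = 0.7
a = 2174.1 − 0.7(2423) = 2174.1 − 1696.1 = 478
C = 478 + 0.7(3341) = 478 + 2338.7 = 2816.7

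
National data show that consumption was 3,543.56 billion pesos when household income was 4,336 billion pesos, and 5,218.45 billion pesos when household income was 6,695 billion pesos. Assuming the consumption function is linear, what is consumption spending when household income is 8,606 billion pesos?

MPC = (5218.45 − 3543.56)/(6695 − 4336) = 1674.89/2359 = 0.71
a = 3543.56 − 0.71(4336) = 3543.56 − 3078.56 = 465
C = 465 + 0.71(8606) = 465 + 6110.26 = 6575.26

C = 6575.26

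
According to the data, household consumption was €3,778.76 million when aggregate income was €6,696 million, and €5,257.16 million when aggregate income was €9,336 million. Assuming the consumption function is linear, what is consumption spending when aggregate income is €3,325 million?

C = 1891

MPC = (5257.16 − 3778.76)/(9336 − 6696) = 1478.4/2640 = 0.56
a = 3778.76 − 0.56(6696) = 3778.76 − 3749.76 = 29
C = 29 + 0.56(3325) = 29 + 1862 = 1891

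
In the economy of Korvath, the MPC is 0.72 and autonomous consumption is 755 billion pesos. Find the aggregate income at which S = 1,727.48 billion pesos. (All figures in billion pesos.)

S = Y − C = -755 + 0.28Y
-755 + 0.28Y = 1727.48, so 0.28Y = 2482.48 and Y = 8866

Y = 8866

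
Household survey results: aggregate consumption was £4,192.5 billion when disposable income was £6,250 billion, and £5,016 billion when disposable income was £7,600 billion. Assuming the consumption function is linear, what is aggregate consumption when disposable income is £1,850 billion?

MPC = (5016 − 4192.5)/(7600 − 6250) = 823.5/1350 = 0.61
a = 4192.5 − 0.61(6250) = 4192.5 − 3812.5 = 380
C = 380 + 0.61(1850) = 380 + 1128.5 = 1508.5

C = 1508.5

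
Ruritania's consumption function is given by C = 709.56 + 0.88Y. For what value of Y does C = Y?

At break-even, C = Y: 709.56 + 0.88Y = Y
0.12Y = 709.56, so Y = 709.56/0.12 = 5913

Y = 5913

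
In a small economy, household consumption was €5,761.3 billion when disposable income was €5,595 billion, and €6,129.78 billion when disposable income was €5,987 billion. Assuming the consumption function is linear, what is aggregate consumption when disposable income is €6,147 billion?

C = 6280.18

MPC = (6129.78 − 5761.3)/(5987 − 5595) = 368.48/392 = 0.94
a = 5761.3 − 0.94(5595) = 5761.3 − 5259.3 = 502
C = 502 + 0.94(6147) = 502 + 5778.18 = 6280.18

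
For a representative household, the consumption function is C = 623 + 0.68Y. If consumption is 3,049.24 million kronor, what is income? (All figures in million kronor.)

623 + 0.68Y = 3049.24
0.68Y = 2426.24, so Y = 2426.24/0.68 = 3568

Y = 3568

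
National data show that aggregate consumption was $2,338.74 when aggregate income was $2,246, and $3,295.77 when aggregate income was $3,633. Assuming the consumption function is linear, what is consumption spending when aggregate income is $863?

MPC = (3295.77 − 2338.74)/(3633 − 2246) = 957.03/1387 = 0.69
a = 2338.74 − 0.69(2246) = 2338.74 − 1549.74 = 789
C = 789 + 0.69(863) = 789 + 595.47 = 1384.47

C = 1384.47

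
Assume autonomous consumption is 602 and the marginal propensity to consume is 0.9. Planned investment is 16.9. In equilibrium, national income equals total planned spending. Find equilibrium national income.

Y = C + I = 602 + 0.9Y + 16.9
Y − 0.9Y = 618.9
0.1Y = 618.9, so Y = 618.9/0.1 = 6189

Y = 6189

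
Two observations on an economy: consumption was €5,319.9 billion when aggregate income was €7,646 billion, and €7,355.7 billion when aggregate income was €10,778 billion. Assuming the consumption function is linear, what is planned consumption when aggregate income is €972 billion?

MPC = (7355.7 − 5319.9)/(10778 − 7646) = 2035.8/3132 = 0.65
a = 5319.9 − 0.65(7646) = 5319.9 − 4969.9 = 350
C = 350 + 0.65(972) = 350 + 631.8 = 981.8

C = 981.8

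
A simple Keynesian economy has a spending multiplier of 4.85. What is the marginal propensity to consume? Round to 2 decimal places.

MPC = 0.79

k = 1/(1 − MPC), so 1 − MPC = 1/k = 1/4.85 = 0.2062
MPC = 1 − 0.2062 = 0.79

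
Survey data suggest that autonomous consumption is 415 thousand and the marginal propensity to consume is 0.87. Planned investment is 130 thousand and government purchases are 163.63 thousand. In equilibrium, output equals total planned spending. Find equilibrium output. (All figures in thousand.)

Y = C + I + G = 415 + 0.87Y + 130 + 163.63
Y − 0.87Y = 708.63
0.13Y = 708.63, so Y = 708.63/0.13 = 5451

Y = 5451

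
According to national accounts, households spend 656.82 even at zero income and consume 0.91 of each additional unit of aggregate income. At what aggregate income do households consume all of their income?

At break-even, C = Y: 656.82 + 0.91Y = Y
0.09Y = 656.82, so Y = 656.82/0.09 = 7298

Y = 7298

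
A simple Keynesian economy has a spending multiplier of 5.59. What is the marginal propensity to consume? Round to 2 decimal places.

k = 1/(1 − MPC), so 1 − MPC = 1/k = 1/5.59 = 0.1789
MPC = 1 − 0.1789 = 0.82

MPC = 0.82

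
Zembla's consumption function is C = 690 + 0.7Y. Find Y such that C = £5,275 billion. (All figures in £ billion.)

690 + 0.7Y = 5275
0.7Y = 4585, so Y = 4585/0.7 = 6550

Y = 6550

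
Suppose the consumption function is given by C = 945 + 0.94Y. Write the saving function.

S = -945 + 0.06Y

S = Y − C = Y − (945 + 0.94Y) = -945 + (1 − 0.94)Y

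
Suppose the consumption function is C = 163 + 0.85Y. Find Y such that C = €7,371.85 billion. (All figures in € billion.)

163 + 0.85Y = 7371.85
0.85Y = 7208.85, so Y = 7208.85/0.85 = 8481

Y = 8481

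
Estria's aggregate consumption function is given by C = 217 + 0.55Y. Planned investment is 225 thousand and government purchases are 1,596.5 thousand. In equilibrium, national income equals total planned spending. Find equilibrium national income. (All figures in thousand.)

Y = C + I + G = 217 + 0.55Y + 225 + 1596.5
Y − 0.55Y = 2038.5
0.45Y = 2038.5, so Y = 2038.5/0.45 = 4530

Y = 4530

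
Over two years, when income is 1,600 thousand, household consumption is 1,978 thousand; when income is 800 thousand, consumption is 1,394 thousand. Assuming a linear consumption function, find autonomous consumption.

a = 810

MPC = ΔC/ΔY = (1978 − 1394)/(1600 − 800) = 584/800 = 0.73
a = C − MPC·Y = 1394 − 0.73(800) = 1394 − 584 = 810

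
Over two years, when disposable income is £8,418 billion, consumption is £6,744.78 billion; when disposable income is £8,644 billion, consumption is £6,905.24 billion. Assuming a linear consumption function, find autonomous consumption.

MPC = ΔC/ΔY = (6905.24 − 6744.78)/(8644 − 8418) = 160.46/226 = 0.71
a = C − MPC·Y = 6744.78 − 0.71(8418) = 6744.78 − 5976.78 = 768

a = 768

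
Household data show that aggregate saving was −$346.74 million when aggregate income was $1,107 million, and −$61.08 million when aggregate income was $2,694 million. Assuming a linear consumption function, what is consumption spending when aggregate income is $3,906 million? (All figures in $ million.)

MPS = ΔS/ΔY = (-61.08 − (-346.74))/(2694 − 1107) = 285.66/1587 = 0.18
MPC = 1 − MPS = 0.82
Autonomous saving = -346.74 − 0.18(1107) = -546, so a = 546
C = 546 + 0.82(3906) = 546 + 3202.92 = 3748.92

C = 3748.92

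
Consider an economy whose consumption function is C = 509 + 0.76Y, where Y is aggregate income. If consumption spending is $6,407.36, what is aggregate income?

Y = 7761

509 + 0.76Y = 6407.36
0.76Y = 5898.36, so Y = 5898.36/0.76 = 7761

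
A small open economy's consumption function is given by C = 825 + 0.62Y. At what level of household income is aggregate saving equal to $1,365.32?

S = Y − C = -825 + 0.38Y
-825 + 0.38Y = 1365.32, so 0.38Y = 2190.32 and Y = 5764

Y = 5764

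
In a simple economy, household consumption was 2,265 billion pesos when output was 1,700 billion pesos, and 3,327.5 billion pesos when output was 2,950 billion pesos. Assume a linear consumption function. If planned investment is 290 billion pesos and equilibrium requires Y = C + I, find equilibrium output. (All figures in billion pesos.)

MPC = (3327.5 − 2265)/(2950 − 1700) = 1062.5/1250 = 0.85
a = 2265 − 0.85(1700) = 820
Equilibrium: Y = 820 + 0.85Y + 290
0.15Y = 1110, so Y = 1110/0.15 = 7400

Y = 7400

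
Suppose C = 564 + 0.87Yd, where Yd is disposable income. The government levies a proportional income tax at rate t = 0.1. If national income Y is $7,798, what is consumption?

C = 6669.834

Yd = (1 − 0.1)(7798) = 0.9(7798) = 7018.2
C = 564 + 0.87(7018.2) = 564 + 6105.834 = 6669.834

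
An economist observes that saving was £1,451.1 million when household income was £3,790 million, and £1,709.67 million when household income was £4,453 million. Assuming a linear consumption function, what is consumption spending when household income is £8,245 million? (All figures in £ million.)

MPS = ΔS/ΔY = (1709.67 − 1451.1)/(4453 − 3790) = 258.57/663 = 0.39
MPC = 1 − MPS = 0.61
Autonomous saving = 1451.1 − 0.39(3790) = -27, so a = 27
C = 27 + 0.61(8245) = 27 + 5029.45 = 5056.45

C = 5056.45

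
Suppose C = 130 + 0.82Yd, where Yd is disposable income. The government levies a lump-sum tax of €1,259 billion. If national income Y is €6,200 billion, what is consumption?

C = 4181.62

Yd = Y − T = 6200 − 1259 = 4941
C = 130 + 0.82(4941) = 130 + 4051.62 = 4181.62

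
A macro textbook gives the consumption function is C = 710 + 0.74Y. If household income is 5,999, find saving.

C = 710 + 0.74(5999) = 710 + 4439.26 = 5149.26
S = Y − C = 5999 − 5149.26 = 849.74

S = 849.74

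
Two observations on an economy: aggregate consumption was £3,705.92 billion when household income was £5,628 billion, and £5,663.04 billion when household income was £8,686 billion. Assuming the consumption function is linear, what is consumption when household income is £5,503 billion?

C = 3625.92

MPC = (5663.04 − 3705.92)/(8686 − 5628) = 1957.12/3058 = 0.64
a = 3705.92 − 0.64(5628) = 3705.92 − 3601.92 = 104
C = 104 + 0.64(5503) = 104 + 3521.92 = 3625.92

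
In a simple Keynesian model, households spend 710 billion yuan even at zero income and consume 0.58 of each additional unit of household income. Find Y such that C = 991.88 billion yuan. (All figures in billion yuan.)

Y = 486

710 + 0.58Y = 991.88
0.58Y = 281.88, so Y = 281.88/0.58 = 486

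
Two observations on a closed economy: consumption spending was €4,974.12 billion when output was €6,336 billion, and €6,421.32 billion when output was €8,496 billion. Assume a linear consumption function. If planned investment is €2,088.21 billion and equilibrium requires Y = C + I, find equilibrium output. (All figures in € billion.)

Y = 8537

MPC = (6421.32 − 4974.12)/(8496 − 6336) = 1447.2/2160 = 0.67
a = 4974.12 − 0.67(6336) = 729
Equilibrium: Y = 729 + 0.67Y + 2088.21
0.33Y = 2817.21, so Y = 2817.21/0.33 = 8537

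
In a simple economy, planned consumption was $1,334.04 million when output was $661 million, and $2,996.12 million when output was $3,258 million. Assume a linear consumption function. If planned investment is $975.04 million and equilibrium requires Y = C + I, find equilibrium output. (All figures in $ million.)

MPC = (2996.12 − 1334.04)/(3258 − 661) = 1662.08/2597 = 0.64
a = 1334.04 − 0.64(661) = 911
Equilibrium: Y = 911 + 0.64Y + 975.04
0.36Y = 1886.04, so Y = 1886.04/0.36 = 5239

Y = 5239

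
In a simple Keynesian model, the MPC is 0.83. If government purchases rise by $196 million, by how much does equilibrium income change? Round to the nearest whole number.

ΔY ≈ 1153

The multiplier is 1/(1 − MPC) = 1/0.17.
ΔY = 196/0.17 = 1152.94 ≈ 1153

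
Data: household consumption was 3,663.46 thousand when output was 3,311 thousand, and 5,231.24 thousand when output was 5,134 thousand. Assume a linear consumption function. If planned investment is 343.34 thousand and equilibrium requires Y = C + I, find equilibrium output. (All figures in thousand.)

Y = 8281

MPC = (5231.24 − 3663.46)/(5134 − 3311) = 1567.78/1823 = 0.86
a = 3663.46 − 0.86(3311) = 816
Equilibrium: Y = 816 + 0.86Y + 343.34
0.14Y = 1159.34, so Y = 1159.34/0.14 = 8281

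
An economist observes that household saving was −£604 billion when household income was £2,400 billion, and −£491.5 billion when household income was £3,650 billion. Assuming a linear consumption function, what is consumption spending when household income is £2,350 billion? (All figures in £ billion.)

C = 2958.5

MPS = ΔS/ΔY = (-491.5 − (-604))/(3650 − 2400) = 112.5/1250 = 0.09
MPC = 1 − MPS = 0.91
Autonomous saving = -604 − 0.09(2400) = -820, so a = 820
C = 820 + 0.91(2350) = 820 + 2138.5 = 2958.5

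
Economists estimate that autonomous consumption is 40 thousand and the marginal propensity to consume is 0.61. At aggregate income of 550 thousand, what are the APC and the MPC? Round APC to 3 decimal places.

APC = 0.683; MPC = 0.61

MPC = 0.61 (the slope of the consumption function)
C = 40 + 0.61(550) = 375.5, so APC = 375.5/550 = 0.683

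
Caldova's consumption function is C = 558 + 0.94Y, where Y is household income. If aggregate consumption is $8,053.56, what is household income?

558 + 0.94Y = 8053.56
0.94Y = 7495.56, so Y = 7495.56/0.94 = 7974

Y = 7974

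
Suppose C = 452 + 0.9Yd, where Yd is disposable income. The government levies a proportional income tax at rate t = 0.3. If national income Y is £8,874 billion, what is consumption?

C = 6042.62

Yd = (1 − 0.3)(8874) = 0.7(8874) = 6211.8
C = 452 + 0.9(6211.8) = 452 + 5590.62 = 6042.62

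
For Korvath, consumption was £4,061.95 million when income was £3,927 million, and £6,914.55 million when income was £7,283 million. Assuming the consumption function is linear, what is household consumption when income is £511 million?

MPC = (6914.55 − 4061.95)/(7283 − 3927) = 2852.6/3356 = 0.85
a = 4061.95 − 0.85(3927) = 4061.95 − 3337.95 = 724
C = 724 + 0.85(511) = 724 + 434.35 = 1158.35

C = 1158.35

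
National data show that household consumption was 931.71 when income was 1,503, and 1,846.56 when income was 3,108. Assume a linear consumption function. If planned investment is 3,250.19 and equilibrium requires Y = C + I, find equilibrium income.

Y = 7733

MPC = (1846.56 − 931.71)/(3108 − 1503) = 914.85/1605 = 0.57
a = 931.71 − 0.57(1503) = 75
Equilibrium: Y = 75 + 0.57Y + 3250.19
0.43Y = 3325.19, so Y = 3325.19/0.43 = 7733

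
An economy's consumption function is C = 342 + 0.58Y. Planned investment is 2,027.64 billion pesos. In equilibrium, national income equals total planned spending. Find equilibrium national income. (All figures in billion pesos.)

Y = 5642

Y = C + I = 342 + 0.58Y + 2027.64
Y − 0.58Y = 2369.64
0.42Y = 2369.64, so Y = 2369.64/0.42 = 5642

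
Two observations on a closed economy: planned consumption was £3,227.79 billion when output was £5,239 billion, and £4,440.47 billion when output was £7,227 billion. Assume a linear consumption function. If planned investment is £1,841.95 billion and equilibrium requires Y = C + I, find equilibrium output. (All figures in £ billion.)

Y = 4805

MPC = (4440.47 − 3227.79)/(7227 − 5239) = 1212.68/1988 = 0.61
a = 3227.79 − 0.61(5239) = 32
Equilibrium: Y = 32 + 0.61Y + 1841.95
0.39Y = 1873.95, so Y = 1873.95/0.39 = 4805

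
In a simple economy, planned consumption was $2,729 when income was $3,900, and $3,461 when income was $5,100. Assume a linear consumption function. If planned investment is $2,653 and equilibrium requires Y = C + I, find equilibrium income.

MPC = (3461 − 2729)/(5100 − 3900) = 732/1200 = 0.61
a = 2729 − 0.61(3900) = 350
Equilibrium: Y = 350 + 0.61Y + 2653
0.39Y = 3003, so Y = 3003/0.39 = 7700

Y = 7700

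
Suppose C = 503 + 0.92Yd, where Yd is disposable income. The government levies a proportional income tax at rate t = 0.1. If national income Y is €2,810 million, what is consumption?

C = 2829.68

Yd = (1 − 0.1)(2810) = 0.9(2810) = 2529
C = 503 + 0.92(2529) = 503 + 2326.68 = 2829.68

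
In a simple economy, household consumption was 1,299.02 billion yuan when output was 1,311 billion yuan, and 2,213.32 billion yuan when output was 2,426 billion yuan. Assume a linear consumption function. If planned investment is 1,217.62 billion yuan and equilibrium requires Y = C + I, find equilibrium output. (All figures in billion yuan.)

MPC = (2213.32 − 1299.02)/(2426 − 1311) = 914.3/1115 = 0.82
a = 1299.02 − 0.82(1311) = 224
Equilibrium: Y = 224 + 0.82Y + 1217.62
0.18Y = 1441.62, so Y = 1441.62/0.18 = 8009

Y = 8009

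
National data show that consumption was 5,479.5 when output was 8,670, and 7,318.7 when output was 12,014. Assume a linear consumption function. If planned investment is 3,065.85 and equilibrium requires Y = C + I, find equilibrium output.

MPC = (7318.7 − 5479.5)/(12014 − 8670) = 1839.2/3344 = 0.55
a = 5479.5 − 0.55(8670) = 711
Equilibrium: Y = 711 + 0.55Y + 3065.85
0.45Y = 3776.85, so Y = 3776.85/0.45 = 8393

Y = 8393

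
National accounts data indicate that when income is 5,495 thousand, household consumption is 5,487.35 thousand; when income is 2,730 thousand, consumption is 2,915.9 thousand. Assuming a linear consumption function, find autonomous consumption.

MPC = ΔC/ΔY = (5487.35 − 2915.9)/(5495 − 2730) = 2571.45/2765 = 0.93
a = C − MPC·Y = 2915.9 − 0.93(2730) = 2915.9 − 2538.9 = 377

a = 377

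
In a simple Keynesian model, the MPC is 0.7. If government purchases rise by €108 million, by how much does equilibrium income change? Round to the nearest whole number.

ΔY ≈ 360

The multiplier is 1/(1 − MPC) = 1/0.3.
ΔY = 108/0.3 = 360.00 ≈ 360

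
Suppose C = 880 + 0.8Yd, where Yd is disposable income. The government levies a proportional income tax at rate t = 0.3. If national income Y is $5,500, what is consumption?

C = 3960

Yd = (1 − 0.3)(5500) = 0.7(5500) = 3850
C = 880 + 0.8(3850) = 880 + 3080 = 3960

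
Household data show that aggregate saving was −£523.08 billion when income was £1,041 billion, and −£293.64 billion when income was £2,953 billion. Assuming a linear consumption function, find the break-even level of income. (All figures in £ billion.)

Y = 5400

MPS = ΔS/ΔY = (-293.64 − (-523.08))/(2953 − 1041) = 229.44/1912 = 0.12
MPC = 1 − MPS = 0.88
From S(1041) = -523.08: −a + 0.12(1041) = -523.08, so a = 124.92 − (-523.08) = 648
Break-even (S = 0): Y = a/MPS = 648/0.12 = 5400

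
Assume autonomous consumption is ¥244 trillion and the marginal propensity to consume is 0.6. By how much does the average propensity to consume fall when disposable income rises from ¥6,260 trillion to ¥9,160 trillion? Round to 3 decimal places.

ΔAPC = 0.012

At Y = 6260: C = 244 + 0.6(6260) = 4000, APC = 4000/6260 = 0.6390
At Y = 9160: C = 5740, APC = 5740/9160 = 0.6266
Fall in APC = 0.6390 − 0.6266 = 0.0124 ≈ 0.012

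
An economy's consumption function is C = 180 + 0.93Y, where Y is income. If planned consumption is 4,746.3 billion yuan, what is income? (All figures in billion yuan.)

Y = 4910

180 + 0.93Y = 4746.3
0.93Y = 4566.3, so Y = 4566.3/0.93 = 4910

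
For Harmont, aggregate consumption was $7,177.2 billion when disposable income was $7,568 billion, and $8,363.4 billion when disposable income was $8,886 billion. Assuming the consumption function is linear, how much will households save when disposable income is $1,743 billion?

S = -191.7

MPC = (8363.4 − 7177.2)/(8886 − 7568) = 1186.2/1318 = 0.9
a = 7177.2 − 0.9(7568) = 7177.2 − 6811.2 = 366
C = 366 + 0.9(1743) = 1934.7
S = 1743 − 1934.7 = -191.7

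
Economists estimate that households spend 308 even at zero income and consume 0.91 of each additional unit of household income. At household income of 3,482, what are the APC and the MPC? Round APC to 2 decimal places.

MPC = 0.91 (the slope of the consumption function)
C = 308 + 0.91(3482) = 3476.62, so APC = 3476.62/3482 = 1.00

APC = 1.00; MPC = 0.91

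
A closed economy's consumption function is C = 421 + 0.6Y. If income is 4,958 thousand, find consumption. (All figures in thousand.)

C = 421 + 0.6(4958) = 421 + 2974.8 = 3395.8

C = 3395.8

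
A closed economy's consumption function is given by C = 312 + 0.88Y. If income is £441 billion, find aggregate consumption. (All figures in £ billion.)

C = 312 + 0.88(441) = 312 + 388.08 = 700.08

C = 700.08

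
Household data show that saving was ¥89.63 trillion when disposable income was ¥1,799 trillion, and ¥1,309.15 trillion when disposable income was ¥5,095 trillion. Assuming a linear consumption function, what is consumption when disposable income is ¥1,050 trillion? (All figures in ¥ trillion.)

MPS = ΔS/ΔY = (1309.15 − 89.63)/(5095 − 1799) = 1219.52/3296 = 0.37
MPC = 1 − MPS = 0.63
Autonomous saving = 89.63 − 0.37(1799) = -576, so a = 576
C = 576 + 0.63(1050) = 576 + 661.5 = 1237.5

C = 1237.5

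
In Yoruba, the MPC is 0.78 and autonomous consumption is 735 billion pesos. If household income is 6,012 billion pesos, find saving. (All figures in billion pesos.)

S = 587.64

C = 735 + 0.78(6012) = 735 + 4689.36 = 5424.36
S = Y − C = 6012 − 5424.36 = 587.64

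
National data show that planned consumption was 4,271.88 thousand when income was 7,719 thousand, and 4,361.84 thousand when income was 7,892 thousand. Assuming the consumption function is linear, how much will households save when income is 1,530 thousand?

MPC = (4361.84 − 4271.88)/(7892 − 7719) = 89.96/173 = 0.52
a = 4271.88 − 0.52(7719) = 4271.88 − 4013.88 = 258
C = 258 + 0.52(1530) = 1053.6
S = 1530 − 1053.6 = 476.4

S = 476.4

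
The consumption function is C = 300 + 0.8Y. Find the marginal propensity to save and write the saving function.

MPS = 0.2; S = -300 + 0.2Y

MPS = 1 − MPC = 1 − 0.8 = 0.2
S = Y − C = -300 + 0.2Y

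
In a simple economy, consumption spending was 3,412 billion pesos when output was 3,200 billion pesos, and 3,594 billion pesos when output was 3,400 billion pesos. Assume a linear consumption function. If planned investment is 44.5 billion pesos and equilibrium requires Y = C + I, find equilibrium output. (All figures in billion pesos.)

Y = 6050

MPC = (3594 − 3412)/(3400 − 3200) = 182/200 = 0.91
a = 3412 − 0.91(3200) = 500
Equilibrium: Y = 500 + 0.91Y + 44.5
0.09Y = 544.5, so Y = 544.5/0.09 = 6050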